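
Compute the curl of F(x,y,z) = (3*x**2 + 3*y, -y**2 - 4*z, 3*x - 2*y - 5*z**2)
(2, -3, -3)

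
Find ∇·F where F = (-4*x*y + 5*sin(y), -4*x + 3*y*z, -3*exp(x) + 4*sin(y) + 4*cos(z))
-4*y + 3*z - 4*sin(z)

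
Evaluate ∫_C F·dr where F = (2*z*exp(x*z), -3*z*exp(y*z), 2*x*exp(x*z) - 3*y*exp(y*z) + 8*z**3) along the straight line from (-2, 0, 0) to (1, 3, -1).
-3*exp(-3) + 2*exp(-1) + 3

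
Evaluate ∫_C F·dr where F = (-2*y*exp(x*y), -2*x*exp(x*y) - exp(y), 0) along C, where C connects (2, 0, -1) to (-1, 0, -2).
0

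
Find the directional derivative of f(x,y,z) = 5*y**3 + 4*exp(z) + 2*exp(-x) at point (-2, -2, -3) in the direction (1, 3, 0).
sqrt(10)*(90 - exp(2))/5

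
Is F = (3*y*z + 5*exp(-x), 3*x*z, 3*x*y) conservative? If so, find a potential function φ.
Yes, F is conservative. φ = 3*x*y*z - 5*exp(-x)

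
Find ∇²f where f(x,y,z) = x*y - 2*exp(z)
-2*exp(z)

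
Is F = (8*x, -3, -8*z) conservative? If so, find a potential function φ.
Yes, F is conservative. φ = 4*x**2 - 3*y - 4*z**2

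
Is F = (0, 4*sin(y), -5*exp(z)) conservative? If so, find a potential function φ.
Yes, F is conservative. φ = -5*exp(z) - 4*cos(y)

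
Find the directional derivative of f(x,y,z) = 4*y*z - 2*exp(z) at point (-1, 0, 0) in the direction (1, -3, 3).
-6*sqrt(19)/19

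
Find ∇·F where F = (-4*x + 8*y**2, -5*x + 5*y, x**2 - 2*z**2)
1 - 4*z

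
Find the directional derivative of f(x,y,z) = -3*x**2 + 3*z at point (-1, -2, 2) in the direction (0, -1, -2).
-6*sqrt(5)/5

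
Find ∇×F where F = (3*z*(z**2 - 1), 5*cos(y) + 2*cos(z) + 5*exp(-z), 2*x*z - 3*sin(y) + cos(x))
(2*sin(z) - 3*cos(y) + 5*exp(-z), 9*z**2 - 2*z + sin(x) - 3, 0)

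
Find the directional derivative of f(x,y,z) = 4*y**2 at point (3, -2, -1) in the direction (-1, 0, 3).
0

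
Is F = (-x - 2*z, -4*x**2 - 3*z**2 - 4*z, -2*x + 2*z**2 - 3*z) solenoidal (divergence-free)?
No, ∇·F = 4*z - 4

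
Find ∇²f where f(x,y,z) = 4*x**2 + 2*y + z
8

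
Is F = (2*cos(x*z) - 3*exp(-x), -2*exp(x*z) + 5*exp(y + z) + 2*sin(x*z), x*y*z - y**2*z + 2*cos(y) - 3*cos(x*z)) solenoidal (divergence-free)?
No, ∇·F = x*y + 3*x*sin(x*z) - y**2 - 2*z*sin(x*z) + 5*exp(y + z) + 3*exp(-x)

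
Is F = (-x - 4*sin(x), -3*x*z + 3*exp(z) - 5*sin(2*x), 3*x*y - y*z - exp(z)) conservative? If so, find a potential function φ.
No, ∇×F = (6*x - z - 3*exp(z), -3*y, -3*z - 10*cos(2*x)) ≠ 0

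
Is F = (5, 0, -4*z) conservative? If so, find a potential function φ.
Yes, F is conservative. φ = 5*x - 2*z**2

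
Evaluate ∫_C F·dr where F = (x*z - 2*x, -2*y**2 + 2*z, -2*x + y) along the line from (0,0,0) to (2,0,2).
-16/3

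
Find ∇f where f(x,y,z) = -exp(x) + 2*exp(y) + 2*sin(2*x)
(-exp(x) + 4*cos(2*x), 2*exp(y), 0)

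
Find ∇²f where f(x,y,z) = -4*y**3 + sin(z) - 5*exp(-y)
-24*y - sin(z) - 5*exp(-y)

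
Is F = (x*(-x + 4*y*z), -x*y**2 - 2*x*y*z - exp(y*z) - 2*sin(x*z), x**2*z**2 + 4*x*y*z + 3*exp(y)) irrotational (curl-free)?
No, ∇×F = (2*x*y + 4*x*z + 2*x*cos(x*z) + y*exp(y*z) + 3*exp(y), 4*x*y - 2*x*z**2 - 4*y*z, -4*x*z - y**2 - 2*y*z - 2*z*cos(x*z))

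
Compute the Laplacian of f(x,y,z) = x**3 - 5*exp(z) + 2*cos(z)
6*x - 5*exp(z) - 2*cos(z)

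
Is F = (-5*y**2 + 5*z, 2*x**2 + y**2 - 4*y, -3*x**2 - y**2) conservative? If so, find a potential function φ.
No, ∇×F = (-2*y, 6*x + 5, 4*x + 10*y) ≠ 0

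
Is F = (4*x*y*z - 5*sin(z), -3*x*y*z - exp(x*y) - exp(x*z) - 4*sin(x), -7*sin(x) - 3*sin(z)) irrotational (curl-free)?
No, ∇×F = (x*(3*y + exp(x*z)), 4*x*y + 7*cos(x) - 5*cos(z), -4*x*z - 3*y*z - y*exp(x*y) - z*exp(x*z) - 4*cos(x))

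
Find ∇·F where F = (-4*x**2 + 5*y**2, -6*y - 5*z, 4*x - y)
-8*x - 6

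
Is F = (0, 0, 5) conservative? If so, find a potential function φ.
Yes, F is conservative. φ = 5*z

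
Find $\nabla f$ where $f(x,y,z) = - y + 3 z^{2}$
(0, -1, 6*z)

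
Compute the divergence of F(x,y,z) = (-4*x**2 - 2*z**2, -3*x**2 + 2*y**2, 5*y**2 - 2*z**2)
-8*x + 4*y - 4*z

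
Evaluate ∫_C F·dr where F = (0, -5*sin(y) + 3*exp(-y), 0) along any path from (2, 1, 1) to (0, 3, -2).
5*cos(3) - 5*cos(1) - 3*exp(-3) + 3*exp(-1)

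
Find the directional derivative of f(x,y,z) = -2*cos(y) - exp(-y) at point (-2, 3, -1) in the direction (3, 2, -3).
sqrt(22)*(1 + 2*exp(3)*sin(3))*exp(-3)/11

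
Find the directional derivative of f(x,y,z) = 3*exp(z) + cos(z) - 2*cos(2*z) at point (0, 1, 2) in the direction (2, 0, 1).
sqrt(5)*(4*sin(4) - sin(2) + 3*exp(2))/5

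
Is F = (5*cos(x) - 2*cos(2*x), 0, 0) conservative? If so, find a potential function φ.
Yes, F is conservative. φ = 5*sin(x) - sin(2*x)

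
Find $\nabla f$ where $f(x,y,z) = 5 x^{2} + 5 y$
(10*x, 5, 0)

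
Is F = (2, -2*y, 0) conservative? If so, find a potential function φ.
Yes, F is conservative. φ = 2*x - y**2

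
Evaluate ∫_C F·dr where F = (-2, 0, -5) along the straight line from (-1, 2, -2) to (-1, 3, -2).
0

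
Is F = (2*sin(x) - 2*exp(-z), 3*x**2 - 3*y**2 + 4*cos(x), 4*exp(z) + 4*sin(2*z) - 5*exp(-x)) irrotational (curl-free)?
No, ∇×F = (0, 2*exp(-z) - 5*exp(-x), 6*x - 4*sin(x))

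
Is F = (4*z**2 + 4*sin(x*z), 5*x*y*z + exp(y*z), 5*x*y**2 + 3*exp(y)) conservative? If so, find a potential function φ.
No, ∇×F = (5*x*y - y*exp(y*z) + 3*exp(y), 4*x*cos(x*z) - 5*y**2 + 8*z, 5*y*z) ≠ 0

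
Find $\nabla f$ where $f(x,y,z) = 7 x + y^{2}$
(7, 2*y, 0)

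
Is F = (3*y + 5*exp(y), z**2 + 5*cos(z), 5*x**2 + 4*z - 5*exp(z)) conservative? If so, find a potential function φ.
No, ∇×F = (-2*z + 5*sin(z), -10*x, -5*exp(y) - 3) ≠ 0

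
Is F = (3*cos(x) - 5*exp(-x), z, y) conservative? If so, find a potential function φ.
Yes, F is conservative. φ = y*z + 3*sin(x) + 5*exp(-x)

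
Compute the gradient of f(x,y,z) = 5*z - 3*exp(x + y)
(-3*exp(x + y), -3*exp(x + y), 5)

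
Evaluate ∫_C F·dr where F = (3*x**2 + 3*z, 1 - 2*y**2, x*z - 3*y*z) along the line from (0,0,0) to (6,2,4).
746/3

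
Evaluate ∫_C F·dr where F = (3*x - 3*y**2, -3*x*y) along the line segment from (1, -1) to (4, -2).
-21/2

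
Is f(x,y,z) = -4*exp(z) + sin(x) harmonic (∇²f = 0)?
No, ∇²f = -4*exp(z) - sin(x)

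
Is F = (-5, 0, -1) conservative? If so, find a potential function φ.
Yes, F is conservative. φ = -5*x - z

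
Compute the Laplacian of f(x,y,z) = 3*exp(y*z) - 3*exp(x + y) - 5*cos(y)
3*y**2*exp(y*z) + 3*z**2*exp(y*z) - 6*exp(x + y) + 5*cos(y)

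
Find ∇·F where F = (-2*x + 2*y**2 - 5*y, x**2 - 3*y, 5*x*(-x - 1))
-5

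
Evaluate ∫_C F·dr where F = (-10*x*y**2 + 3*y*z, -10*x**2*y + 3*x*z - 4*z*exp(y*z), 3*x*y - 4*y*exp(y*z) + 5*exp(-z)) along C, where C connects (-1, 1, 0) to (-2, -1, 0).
-15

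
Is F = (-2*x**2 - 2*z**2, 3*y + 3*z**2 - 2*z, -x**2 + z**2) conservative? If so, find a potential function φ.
No, ∇×F = (2 - 6*z, 2*x - 4*z, 0) ≠ 0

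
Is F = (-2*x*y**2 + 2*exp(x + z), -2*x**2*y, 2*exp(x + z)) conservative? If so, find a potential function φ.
Yes, F is conservative. φ = -x**2*y**2 + 2*exp(x + z)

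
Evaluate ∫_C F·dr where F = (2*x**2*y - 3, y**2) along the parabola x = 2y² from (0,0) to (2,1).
-23/21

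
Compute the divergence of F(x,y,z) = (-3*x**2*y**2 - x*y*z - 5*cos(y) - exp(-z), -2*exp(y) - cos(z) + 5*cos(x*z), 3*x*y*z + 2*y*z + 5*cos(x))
-6*x*y**2 + 3*x*y - y*z + 2*y - 2*exp(y)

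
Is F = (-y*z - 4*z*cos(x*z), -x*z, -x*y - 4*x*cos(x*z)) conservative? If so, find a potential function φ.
Yes, F is conservative. φ = -x*y*z - 4*sin(x*z)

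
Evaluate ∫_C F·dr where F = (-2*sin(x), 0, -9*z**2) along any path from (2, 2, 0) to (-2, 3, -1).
3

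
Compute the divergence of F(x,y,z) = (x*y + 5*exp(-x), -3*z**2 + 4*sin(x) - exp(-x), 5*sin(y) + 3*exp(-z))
y - 3*exp(-z) - 5*exp(-x)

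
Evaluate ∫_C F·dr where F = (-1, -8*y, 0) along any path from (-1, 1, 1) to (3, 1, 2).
-4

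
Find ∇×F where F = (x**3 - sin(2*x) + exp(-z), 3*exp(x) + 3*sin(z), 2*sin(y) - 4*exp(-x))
(2*cos(y) - 3*cos(z), -exp(-z) - 4*exp(-x), 3*exp(x))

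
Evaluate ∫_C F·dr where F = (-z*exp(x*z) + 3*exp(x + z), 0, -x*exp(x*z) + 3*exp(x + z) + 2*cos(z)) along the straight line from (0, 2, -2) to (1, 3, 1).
-E - 3*exp(-2) + 1 + 2*sin(1) + 2*sin(2) + 3*exp(2)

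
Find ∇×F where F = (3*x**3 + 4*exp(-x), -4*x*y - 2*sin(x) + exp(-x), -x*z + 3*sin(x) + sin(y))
(cos(y), z - 3*cos(x), -4*y - 2*cos(x) - exp(-x))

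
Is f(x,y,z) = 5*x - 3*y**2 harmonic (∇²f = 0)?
No, ∇²f = -6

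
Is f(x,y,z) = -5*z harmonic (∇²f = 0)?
Yes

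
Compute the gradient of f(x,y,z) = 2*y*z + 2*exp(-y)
(0, 2*z - 2*exp(-y), 2*y)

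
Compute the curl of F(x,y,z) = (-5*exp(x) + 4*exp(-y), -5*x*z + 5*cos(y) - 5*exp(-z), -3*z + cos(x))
(5*x - 5*exp(-z), sin(x), -5*z + 4*exp(-y))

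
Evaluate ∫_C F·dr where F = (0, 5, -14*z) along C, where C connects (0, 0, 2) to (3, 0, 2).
0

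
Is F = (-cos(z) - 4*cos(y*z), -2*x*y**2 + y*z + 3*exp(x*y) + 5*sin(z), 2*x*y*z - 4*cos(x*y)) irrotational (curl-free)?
No, ∇×F = (2*x*z + 4*x*sin(x*y) - y - 5*cos(z), -2*y*z - 4*y*sin(x*y) + 4*y*sin(y*z) + sin(z), -2*y**2 + 3*y*exp(x*y) - 4*z*sin(y*z))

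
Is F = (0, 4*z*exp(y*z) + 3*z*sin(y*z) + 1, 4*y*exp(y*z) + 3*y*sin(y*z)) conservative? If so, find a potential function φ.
Yes, F is conservative. φ = y + 4*exp(y*z) - 3*cos(y*z)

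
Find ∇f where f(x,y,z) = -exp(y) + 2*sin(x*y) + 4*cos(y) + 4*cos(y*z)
(2*y*cos(x*y), 2*x*cos(x*y) - 4*z*sin(y*z) - exp(y) - 4*sin(y), -4*y*sin(y*z))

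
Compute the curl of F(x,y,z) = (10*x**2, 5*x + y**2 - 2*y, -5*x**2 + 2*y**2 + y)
(4*y + 1, 10*x, 5)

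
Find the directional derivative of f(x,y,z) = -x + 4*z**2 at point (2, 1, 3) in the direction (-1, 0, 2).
49*sqrt(5)/5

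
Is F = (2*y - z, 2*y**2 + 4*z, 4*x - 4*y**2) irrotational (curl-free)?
No, ∇×F = (-8*y - 4, -5, -2)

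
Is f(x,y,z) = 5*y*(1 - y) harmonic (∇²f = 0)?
No, ∇²f = -10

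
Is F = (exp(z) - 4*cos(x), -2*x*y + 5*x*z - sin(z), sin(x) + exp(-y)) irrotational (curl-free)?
No, ∇×F = (-5*x + cos(z) - exp(-y), exp(z) - cos(x), -2*y + 5*z)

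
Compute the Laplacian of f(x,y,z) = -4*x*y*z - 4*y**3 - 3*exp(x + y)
-24*y - 6*exp(x + y)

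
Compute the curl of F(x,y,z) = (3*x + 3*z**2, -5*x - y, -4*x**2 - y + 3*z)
(-1, 8*x + 6*z, -5)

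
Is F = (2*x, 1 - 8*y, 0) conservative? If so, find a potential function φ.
Yes, F is conservative. φ = x**2 - 4*y**2 + y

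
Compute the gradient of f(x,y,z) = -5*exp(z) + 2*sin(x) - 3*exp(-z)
(2*cos(x), 0, -5*exp(z) + 3*exp(-z))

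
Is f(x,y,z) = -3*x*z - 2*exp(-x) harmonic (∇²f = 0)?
No, ∇²f = -2*exp(-x)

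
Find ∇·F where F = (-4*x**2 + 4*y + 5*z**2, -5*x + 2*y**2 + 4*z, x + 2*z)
-8*x + 4*y + 2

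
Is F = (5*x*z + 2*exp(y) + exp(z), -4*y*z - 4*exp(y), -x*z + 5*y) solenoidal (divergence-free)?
No, ∇·F = -x + z - 4*exp(y)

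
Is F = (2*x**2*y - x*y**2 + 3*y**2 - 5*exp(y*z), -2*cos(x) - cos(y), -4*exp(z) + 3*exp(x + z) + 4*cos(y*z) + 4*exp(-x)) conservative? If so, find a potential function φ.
No, ∇×F = (-4*z*sin(y*z), -5*y*exp(y*z) - 3*exp(x + z) + 4*exp(-x), -2*x**2 + 2*x*y - 6*y + 5*z*exp(y*z) + 2*sin(x)) ≠ 0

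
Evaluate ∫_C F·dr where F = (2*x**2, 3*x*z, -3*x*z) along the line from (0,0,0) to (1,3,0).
2/3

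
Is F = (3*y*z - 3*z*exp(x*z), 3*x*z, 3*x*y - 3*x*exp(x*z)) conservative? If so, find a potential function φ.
Yes, F is conservative. φ = 3*x*y*z - 3*exp(x*z)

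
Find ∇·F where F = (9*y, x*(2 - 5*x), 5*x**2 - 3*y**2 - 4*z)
-4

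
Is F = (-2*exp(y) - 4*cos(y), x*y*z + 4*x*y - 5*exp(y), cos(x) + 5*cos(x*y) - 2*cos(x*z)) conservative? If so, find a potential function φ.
No, ∇×F = (-x*(y + 5*sin(x*y)), 5*y*sin(x*y) - 2*z*sin(x*z) + sin(x), y*z + 4*y + 2*exp(y) - 4*sin(y)) ≠ 0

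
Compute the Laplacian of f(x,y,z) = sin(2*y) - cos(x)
-4*sin(2*y) + cos(x)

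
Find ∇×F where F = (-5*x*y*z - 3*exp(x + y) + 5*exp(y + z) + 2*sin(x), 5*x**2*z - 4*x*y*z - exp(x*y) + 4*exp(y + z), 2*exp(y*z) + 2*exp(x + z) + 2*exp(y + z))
(-5*x**2 + 4*x*y + 2*z*exp(y*z) - 2*exp(y + z), -5*x*y - 2*exp(x + z) + 5*exp(y + z), 15*x*z - 4*y*z - y*exp(x*y) + 3*exp(x + y) - 5*exp(y + z))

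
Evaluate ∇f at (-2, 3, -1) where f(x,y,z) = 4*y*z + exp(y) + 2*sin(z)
(0, -4 + exp(3), 2*cos(1) + 12)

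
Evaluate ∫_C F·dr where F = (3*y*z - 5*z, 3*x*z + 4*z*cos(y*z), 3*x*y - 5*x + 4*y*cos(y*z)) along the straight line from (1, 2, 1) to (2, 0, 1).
-11 - 4*sin(2)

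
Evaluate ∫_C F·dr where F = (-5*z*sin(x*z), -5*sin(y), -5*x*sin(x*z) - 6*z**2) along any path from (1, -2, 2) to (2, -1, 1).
-5*cos(2) + 5*cos(1) + 14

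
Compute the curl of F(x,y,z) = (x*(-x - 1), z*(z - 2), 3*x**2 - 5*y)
(-2*z - 3, -6*x, 0)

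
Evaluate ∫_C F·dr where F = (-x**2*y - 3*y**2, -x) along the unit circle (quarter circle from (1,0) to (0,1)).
2 - 3*pi/16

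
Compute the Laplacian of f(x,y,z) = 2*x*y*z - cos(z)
cos(z)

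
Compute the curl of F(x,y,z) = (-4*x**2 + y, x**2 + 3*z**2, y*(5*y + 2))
(10*y - 6*z + 2, 0, 2*x - 1)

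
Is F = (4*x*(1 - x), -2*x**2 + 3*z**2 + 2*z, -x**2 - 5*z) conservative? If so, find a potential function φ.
No, ∇×F = (-6*z - 2, 2*x, -4*x) ≠ 0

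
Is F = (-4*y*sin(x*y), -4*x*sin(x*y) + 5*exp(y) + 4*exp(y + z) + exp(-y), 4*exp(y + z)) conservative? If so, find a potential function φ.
Yes, F is conservative. φ = 5*exp(y) + 4*exp(y + z) + 4*cos(x*y) - exp(-y)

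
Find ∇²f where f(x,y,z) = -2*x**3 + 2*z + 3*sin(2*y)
-12*x - 12*sin(2*y)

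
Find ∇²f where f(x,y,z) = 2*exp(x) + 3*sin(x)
2*exp(x) - 3*sin(x)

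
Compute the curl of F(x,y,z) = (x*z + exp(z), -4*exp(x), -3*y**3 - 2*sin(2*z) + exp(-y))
(-9*y**2 - exp(-y), x + exp(z), -4*exp(x))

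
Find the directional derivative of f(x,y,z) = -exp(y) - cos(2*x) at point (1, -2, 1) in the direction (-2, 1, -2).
-4*sin(2)/3 - exp(-2)/3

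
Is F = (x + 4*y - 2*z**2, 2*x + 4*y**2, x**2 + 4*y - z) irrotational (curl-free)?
No, ∇×F = (4, -2*x - 4*z, -2)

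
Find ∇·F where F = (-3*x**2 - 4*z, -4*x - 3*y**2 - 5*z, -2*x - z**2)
-6*x - 6*y - 2*z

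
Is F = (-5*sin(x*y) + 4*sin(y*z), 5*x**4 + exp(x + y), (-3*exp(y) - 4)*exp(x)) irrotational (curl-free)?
No, ∇×F = (-3*exp(x + y), 4*y*cos(y*z) + (3*exp(y) + 4)*exp(x), 20*x**3 + 5*x*cos(x*y) - 4*z*cos(y*z) + exp(x + y))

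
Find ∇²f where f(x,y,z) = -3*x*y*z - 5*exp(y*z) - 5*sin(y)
-5*y**2*exp(y*z) - 5*z**2*exp(y*z) + 5*sin(y)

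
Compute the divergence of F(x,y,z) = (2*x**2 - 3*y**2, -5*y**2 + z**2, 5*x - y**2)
4*x - 10*y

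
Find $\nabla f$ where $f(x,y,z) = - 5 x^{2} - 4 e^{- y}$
(-10*x, 4*exp(-y), 0)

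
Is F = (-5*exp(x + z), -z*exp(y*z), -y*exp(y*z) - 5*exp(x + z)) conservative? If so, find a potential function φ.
Yes, F is conservative. φ = -exp(y*z) - 5*exp(x + z)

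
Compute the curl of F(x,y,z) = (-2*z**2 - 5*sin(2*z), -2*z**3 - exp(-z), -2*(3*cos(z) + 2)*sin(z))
(6*z**2 - exp(-z), -4*z - 10*cos(2*z), 0)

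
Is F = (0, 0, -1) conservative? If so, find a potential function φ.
Yes, F is conservative. φ = -z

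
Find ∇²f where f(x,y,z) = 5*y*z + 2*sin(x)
-2*sin(x)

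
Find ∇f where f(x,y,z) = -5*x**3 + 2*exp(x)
(-15*x**2 + 2*exp(x), 0, 0)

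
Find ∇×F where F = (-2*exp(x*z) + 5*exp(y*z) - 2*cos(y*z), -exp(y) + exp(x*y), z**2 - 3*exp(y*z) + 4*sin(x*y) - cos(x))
(4*x*cos(x*y) - 3*z*exp(y*z), -2*x*exp(x*z) + 5*y*exp(y*z) + 2*y*sin(y*z) - 4*y*cos(x*y) - sin(x), y*exp(x*y) - 5*z*exp(y*z) - 2*z*sin(y*z))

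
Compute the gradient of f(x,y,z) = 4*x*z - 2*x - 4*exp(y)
(4*z - 2, -4*exp(y), 4*x)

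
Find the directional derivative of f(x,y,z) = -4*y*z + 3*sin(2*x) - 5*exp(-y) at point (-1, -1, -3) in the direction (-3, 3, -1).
sqrt(19)*(-18*cos(2) + 32 + 15*E)/19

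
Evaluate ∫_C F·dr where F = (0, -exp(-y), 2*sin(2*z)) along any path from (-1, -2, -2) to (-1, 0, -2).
1 - exp(2)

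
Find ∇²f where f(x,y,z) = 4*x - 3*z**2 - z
-6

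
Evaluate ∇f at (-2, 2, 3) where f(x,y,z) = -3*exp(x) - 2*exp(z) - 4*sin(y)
(-3*exp(-2), -4*cos(2), -2*exp(3))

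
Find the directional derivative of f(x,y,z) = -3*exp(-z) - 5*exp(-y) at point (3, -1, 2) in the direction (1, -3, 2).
3*sqrt(14)*(2 - 5*exp(3))*exp(-2)/14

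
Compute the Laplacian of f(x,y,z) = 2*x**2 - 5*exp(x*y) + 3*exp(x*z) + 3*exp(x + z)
-5*x**2*exp(x*y) + 3*x**2*exp(x*z) - 5*y**2*exp(x*y) + 3*z**2*exp(x*z) + 6*exp(x + z) + 4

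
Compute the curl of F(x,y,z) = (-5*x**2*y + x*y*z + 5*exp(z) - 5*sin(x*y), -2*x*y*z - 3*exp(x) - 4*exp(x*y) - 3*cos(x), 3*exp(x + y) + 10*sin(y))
(2*x*y + 3*exp(x + y) + 10*cos(y), x*y + 5*exp(z) - 3*exp(x + y), 5*x**2 - x*z + 5*x*cos(x*y) - 2*y*z - 4*y*exp(x*y) - 3*exp(x) + 3*sin(x))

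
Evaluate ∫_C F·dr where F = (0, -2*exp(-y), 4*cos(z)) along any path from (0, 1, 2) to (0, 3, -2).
-8*sin(2) - 2*exp(-1) + 2*exp(-3)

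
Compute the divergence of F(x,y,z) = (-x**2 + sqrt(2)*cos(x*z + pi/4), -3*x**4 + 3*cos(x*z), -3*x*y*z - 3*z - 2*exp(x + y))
-3*x*y - 2*x - sqrt(2)*z*sin(x*z + pi/4) - 3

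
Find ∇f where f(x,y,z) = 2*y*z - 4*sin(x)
(-4*cos(x), 2*z, 2*y)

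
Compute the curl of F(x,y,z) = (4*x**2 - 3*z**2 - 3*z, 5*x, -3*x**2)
(0, 6*x - 6*z - 3, 5)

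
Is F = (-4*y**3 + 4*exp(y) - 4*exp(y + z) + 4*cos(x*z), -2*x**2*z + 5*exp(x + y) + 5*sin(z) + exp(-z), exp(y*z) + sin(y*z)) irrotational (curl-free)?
No, ∇×F = (2*x**2 + z*exp(y*z) + z*cos(y*z) - 5*cos(z) + exp(-z), -4*x*sin(x*z) - 4*exp(y + z), -4*x*z + 12*y**2 - 4*exp(y) + 5*exp(x + y) + 4*exp(y + z))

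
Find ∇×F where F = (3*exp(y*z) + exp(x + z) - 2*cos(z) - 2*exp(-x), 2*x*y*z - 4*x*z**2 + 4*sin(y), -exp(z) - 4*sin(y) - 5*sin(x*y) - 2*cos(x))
(-2*x*y + 8*x*z - 5*x*cos(x*y) - 4*cos(y), 3*y*exp(y*z) + 5*y*cos(x*y) + exp(x + z) - 2*sin(x) + 2*sin(z), z*(2*y - 4*z - 3*exp(y*z)))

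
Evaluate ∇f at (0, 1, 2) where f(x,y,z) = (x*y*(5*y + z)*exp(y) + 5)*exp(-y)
(7, -5*exp(-1), 0)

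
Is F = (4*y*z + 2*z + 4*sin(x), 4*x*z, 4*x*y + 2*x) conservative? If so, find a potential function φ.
Yes, F is conservative. φ = 4*x*y*z + 2*x*z - 4*cos(x)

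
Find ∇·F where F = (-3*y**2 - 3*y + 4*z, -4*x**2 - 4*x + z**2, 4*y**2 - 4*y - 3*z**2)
-6*z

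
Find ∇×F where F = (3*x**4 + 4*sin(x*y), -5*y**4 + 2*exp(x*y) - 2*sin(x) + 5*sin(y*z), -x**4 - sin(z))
(-5*y*cos(y*z), 4*x**3, -4*x*cos(x*y) + 2*y*exp(x*y) - 2*cos(x))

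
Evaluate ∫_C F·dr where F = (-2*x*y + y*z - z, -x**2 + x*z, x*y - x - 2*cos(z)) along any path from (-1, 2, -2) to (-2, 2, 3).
-14 - 2*sin(2) - 2*sin(3)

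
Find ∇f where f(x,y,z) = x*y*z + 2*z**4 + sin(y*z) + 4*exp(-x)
(y*z - 4*exp(-x), z*(x + cos(y*z)), x*y + y*cos(y*z) + 8*z**3)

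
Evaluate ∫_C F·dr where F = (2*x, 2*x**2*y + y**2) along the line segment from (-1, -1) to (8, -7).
1239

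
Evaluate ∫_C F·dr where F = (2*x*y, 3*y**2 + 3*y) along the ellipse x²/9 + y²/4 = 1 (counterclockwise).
0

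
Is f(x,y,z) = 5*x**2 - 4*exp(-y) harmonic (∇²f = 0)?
No, ∇²f = 10 - 4*exp(-y)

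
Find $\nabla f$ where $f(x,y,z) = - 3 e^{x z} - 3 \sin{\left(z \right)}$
(-3*z*exp(x*z), 0, -3*x*exp(x*z) - 3*cos(z))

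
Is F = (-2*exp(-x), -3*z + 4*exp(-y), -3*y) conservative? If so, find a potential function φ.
Yes, F is conservative. φ = -3*y*z - 4*exp(-y) + 2*exp(-x)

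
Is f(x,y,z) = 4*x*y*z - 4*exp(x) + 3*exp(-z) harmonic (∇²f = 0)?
No, ∇²f = -4*exp(x) + 3*exp(-z)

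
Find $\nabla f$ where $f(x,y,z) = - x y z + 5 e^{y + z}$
(-y*z, -x*z + 5*exp(y + z), -x*y + 5*exp(y + z))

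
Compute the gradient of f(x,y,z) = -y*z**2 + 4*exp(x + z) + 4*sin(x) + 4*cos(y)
(4*exp(x + z) + 4*cos(x), -z**2 - 4*sin(y), -2*y*z + 4*exp(x + z))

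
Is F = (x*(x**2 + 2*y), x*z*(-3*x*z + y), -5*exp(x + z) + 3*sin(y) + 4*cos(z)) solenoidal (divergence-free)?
No, ∇·F = 3*x**2 + x*z + 2*y - 5*exp(x + z) - 4*sin(z)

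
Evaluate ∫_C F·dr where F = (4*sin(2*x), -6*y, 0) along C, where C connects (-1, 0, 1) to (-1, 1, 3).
-3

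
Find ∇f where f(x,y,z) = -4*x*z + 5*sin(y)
(-4*z, 5*cos(y), -4*x)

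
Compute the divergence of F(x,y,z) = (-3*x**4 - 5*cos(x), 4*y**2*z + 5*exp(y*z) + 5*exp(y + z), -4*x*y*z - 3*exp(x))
-12*x**3 - 4*x*y + 8*y*z + 5*z*exp(y*z) + 5*exp(y + z) + 5*sin(x)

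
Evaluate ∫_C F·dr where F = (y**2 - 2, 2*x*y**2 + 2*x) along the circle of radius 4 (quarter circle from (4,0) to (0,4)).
-104/3 + 40*pi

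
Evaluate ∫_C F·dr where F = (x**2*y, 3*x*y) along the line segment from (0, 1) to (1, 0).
-5/12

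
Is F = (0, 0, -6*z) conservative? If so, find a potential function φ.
Yes, F is conservative. φ = -3*z**2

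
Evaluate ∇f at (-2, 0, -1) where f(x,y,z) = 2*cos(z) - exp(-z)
(0, 0, 2*sin(1) + E)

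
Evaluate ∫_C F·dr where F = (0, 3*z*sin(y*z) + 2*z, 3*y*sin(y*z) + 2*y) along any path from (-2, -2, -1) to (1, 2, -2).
-12 + 3*cos(2) - 3*cos(4)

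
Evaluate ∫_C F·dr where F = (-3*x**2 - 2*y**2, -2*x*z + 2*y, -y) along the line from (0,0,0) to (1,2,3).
-20/3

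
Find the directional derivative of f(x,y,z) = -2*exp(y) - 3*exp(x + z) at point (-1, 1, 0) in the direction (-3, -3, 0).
sqrt(2)*(3/2 + exp(2))*exp(-1)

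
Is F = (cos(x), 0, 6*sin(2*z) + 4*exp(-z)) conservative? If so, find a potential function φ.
Yes, F is conservative. φ = sin(x) - 3*cos(2*z) - 4*exp(-z)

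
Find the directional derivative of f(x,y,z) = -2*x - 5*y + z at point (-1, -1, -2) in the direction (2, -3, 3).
7*sqrt(22)/11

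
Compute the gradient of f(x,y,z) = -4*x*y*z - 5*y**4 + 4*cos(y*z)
(-4*y*z, -4*x*z - 20*y**3 - 4*z*sin(y*z), -4*y*(x + sin(y*z)))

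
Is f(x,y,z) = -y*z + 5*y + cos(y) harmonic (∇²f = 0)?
No, ∇²f = -cos(y)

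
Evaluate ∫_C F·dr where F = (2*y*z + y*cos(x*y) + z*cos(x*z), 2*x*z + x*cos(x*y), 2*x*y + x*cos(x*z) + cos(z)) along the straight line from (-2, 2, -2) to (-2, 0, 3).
-16 + sin(3) - sin(6) + sin(2)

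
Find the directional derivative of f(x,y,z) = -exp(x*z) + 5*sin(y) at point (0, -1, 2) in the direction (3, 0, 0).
-2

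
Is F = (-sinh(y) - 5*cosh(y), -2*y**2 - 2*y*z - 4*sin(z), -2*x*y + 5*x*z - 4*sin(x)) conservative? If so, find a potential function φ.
No, ∇×F = (-2*x + 2*y + 4*cos(z), 2*y - 5*z + 4*cos(x), 5*sinh(y) + cosh(y)) ≠ 0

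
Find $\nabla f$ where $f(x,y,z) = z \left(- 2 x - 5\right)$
(-2*z, 0, -2*x - 5)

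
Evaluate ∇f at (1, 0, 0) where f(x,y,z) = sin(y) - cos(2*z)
(0, 1, 0)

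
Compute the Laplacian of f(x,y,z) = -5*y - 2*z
0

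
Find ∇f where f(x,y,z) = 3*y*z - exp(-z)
(0, 3*z, 3*y + exp(-z))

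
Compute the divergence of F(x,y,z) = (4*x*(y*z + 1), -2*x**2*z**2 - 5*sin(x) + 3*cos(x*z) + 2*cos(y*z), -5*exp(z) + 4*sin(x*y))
4*y*z - 2*z*sin(y*z) - 5*exp(z) + 4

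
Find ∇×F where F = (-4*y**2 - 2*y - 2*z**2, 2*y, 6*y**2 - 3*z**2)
(12*y, -4*z, 8*y + 2)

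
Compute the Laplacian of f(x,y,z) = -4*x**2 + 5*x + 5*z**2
2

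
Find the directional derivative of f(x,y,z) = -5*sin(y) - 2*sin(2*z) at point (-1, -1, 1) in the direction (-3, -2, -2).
2*sqrt(17)*(4*cos(2) + 5*cos(1))/17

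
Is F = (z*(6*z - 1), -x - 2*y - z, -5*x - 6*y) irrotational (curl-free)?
No, ∇×F = (-5, 12*z + 4, -1)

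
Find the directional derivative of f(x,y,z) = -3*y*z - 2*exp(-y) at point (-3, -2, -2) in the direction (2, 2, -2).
2*sqrt(3)*exp(2)/3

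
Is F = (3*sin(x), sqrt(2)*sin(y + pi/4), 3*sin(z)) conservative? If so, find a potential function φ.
Yes, F is conservative. φ = -3*cos(x) - 3*cos(z) - sqrt(2)*cos(y + pi/4)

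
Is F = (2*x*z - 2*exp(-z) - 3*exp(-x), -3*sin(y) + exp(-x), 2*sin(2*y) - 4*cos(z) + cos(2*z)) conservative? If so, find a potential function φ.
No, ∇×F = (4*cos(2*y), 2*x + 2*exp(-z), -exp(-x)) ≠ 0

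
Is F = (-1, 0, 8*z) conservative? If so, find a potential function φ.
Yes, F is conservative. φ = -x + 4*z**2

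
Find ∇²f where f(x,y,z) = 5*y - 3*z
0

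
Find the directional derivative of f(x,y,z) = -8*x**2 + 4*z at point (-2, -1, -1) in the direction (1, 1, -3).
20*sqrt(11)/11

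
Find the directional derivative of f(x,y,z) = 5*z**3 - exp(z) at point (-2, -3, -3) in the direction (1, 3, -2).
sqrt(14)*(1 - 135*exp(3))*exp(-3)/7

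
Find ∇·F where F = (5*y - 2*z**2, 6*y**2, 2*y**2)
12*y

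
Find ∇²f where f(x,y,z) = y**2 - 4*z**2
-6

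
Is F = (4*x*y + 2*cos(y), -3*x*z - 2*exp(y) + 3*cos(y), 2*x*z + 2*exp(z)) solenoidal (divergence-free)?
No, ∇·F = 2*x + 4*y - 2*exp(y) + 2*exp(z) - 3*sin(y)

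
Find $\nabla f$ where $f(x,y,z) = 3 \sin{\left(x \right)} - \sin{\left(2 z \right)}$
(3*cos(x), 0, -2*cos(2*z))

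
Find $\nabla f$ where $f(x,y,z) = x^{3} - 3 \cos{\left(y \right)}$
(3*x**2, 3*sin(y), 0)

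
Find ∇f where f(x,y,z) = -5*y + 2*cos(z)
(0, -5, -2*sin(z))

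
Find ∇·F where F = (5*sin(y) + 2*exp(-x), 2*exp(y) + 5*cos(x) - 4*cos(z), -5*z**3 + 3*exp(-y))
-15*z**2 + 2*exp(y) - 2*exp(-x)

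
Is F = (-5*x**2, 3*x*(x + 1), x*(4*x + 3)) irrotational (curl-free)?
No, ∇×F = (0, -8*x - 3, 6*x + 3)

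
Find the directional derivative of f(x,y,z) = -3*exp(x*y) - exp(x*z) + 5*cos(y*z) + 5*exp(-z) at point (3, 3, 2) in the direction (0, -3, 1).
sqrt(10)*(-3*exp(8) + 15*exp(2)*sin(6) - 5 + 27*exp(11))*exp(-2)/10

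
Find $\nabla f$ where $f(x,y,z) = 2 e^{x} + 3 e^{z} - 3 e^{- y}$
(2*exp(x), 3*exp(-y), 3*exp(z))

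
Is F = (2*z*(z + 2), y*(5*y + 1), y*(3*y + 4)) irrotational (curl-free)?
No, ∇×F = (6*y + 4, 4*z + 4, 0)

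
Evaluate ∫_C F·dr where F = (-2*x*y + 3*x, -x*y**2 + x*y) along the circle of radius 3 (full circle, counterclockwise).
-81*pi/4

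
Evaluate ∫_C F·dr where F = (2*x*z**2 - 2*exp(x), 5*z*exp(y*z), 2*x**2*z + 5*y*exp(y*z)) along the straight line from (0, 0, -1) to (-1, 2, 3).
-2*exp(-1) + 6 + 5*exp(6)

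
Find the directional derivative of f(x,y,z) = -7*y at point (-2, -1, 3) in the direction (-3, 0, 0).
0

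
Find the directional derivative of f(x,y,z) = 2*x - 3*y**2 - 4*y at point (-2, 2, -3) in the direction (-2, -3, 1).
22*sqrt(14)/7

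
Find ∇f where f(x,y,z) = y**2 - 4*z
(0, 2*y, -4)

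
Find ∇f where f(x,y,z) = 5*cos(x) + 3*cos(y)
(-5*sin(x), -3*sin(y), 0)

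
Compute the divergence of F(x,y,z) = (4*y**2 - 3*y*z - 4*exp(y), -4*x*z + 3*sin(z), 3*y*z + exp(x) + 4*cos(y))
3*y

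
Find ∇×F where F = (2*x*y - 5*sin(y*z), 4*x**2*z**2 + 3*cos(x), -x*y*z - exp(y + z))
(-8*x**2*z - x*z - exp(y + z), y*(z - 5*cos(y*z)), 8*x*z**2 - 2*x + 5*z*cos(y*z) - 3*sin(x))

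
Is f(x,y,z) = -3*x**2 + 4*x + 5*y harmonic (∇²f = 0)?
No, ∇²f = -6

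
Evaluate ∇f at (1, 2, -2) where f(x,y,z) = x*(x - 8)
(-6, 0, 0)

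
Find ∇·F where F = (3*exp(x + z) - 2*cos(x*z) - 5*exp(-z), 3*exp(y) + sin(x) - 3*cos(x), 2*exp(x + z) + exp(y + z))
2*z*sin(x*z) + 3*exp(y) + 5*exp(x + z) + exp(y + z)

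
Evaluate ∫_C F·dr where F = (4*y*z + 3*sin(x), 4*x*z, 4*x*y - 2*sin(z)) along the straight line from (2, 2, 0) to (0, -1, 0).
-3 + 3*cos(2)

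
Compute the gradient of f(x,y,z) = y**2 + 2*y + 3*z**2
(0, 2*y + 2, 6*z)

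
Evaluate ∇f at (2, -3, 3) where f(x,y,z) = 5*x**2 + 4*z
(20, 0, 4)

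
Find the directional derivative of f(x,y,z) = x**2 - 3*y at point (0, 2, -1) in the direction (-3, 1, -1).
-3*sqrt(11)/11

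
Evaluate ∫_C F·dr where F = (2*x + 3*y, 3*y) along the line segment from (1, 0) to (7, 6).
156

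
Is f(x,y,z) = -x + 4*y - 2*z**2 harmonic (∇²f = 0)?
No, ∇²f = -4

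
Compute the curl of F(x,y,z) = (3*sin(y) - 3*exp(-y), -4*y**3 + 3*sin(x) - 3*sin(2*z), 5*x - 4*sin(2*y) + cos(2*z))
(-8*cos(2*y) + 6*cos(2*z), -5, 3*cos(x) - 3*cos(y) - 3*exp(-y))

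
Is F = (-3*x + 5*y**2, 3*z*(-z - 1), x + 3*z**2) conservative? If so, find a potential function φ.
No, ∇×F = (6*z + 3, -1, -10*y) ≠ 0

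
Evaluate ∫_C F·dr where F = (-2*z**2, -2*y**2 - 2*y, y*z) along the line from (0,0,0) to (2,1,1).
-8/3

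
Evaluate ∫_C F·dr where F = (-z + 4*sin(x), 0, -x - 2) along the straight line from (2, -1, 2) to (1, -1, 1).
-4*cos(1) + 4*cos(2) + 5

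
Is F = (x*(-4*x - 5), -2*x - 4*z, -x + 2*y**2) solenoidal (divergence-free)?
No, ∇·F = -8*x - 5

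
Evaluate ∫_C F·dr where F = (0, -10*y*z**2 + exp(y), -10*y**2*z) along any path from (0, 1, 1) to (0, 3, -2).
-175 - E + exp(3)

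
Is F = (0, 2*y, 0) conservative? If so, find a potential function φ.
Yes, F is conservative. φ = y**2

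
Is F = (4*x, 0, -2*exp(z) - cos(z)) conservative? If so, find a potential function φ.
Yes, F is conservative. φ = 2*x**2 - 2*exp(z) - sin(z)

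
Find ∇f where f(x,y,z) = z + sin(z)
(0, 0, cos(z) + 1)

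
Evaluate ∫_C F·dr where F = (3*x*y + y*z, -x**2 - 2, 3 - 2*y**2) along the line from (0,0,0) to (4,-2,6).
-94/3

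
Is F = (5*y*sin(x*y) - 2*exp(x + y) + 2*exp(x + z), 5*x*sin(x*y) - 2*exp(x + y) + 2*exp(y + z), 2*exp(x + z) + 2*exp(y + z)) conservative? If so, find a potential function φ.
Yes, F is conservative. φ = -2*exp(x + y) + 2*exp(x + z) + 2*exp(y + z) - 5*cos(x*y)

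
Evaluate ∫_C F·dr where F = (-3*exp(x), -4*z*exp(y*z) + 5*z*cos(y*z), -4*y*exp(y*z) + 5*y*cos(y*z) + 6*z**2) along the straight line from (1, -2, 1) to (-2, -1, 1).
-5*sin(1) - 4*exp(-1) + exp(-2) + 5*sin(2) + 3*E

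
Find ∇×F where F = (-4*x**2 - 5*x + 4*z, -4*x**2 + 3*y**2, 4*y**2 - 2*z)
(8*y, 4, -8*x)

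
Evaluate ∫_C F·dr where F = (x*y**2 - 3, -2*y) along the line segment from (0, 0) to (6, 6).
270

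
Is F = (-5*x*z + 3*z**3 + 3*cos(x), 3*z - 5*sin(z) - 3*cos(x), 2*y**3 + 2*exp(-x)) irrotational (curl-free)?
No, ∇×F = (6*y**2 + 5*cos(z) - 3, -5*x + 9*z**2 + 2*exp(-x), 3*sin(x))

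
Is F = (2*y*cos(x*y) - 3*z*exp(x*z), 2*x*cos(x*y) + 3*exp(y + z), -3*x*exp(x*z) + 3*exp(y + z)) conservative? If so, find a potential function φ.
Yes, F is conservative. φ = -3*exp(x*z) + 3*exp(y + z) + 2*sin(x*y)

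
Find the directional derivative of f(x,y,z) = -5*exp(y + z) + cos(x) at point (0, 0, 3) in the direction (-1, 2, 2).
-20*exp(3)/3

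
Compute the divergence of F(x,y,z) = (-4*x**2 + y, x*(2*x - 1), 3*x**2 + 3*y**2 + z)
1 - 8*x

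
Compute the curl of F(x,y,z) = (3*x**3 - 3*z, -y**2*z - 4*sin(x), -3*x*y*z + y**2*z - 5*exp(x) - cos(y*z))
(-3*x*z + y**2 + 2*y*z + z*sin(y*z), 3*y*z + 5*exp(x) - 3, -4*cos(x))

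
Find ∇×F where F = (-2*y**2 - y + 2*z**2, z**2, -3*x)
(-2*z, 4*z + 3, 4*y + 1)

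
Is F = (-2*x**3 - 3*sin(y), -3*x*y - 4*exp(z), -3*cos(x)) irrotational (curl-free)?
No, ∇×F = (4*exp(z), -3*sin(x), -3*y + 3*cos(y))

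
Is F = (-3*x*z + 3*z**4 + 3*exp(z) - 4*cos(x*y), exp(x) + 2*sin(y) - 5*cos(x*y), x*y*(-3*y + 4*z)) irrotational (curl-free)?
No, ∇×F = (2*x*(-3*y + 2*z), -3*x + y*(3*y - 4*z) + 12*z**3 + 3*exp(z), -4*x*sin(x*y) + 5*y*sin(x*y) + exp(x))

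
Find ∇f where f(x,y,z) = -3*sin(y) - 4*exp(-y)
(0, -3*cos(y) + 4*exp(-y), 0)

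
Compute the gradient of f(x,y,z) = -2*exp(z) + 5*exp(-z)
(0, 0, 3*sinh(z) - 7*cosh(z))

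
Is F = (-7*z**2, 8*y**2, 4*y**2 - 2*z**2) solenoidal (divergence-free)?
No, ∇·F = 16*y - 4*z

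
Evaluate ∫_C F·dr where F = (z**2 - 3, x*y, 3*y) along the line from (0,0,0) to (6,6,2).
80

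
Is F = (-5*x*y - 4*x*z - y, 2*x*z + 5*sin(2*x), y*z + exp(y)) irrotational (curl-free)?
No, ∇×F = (-2*x + z + exp(y), -4*x, 5*x + 2*z + 10*cos(2*x) + 1)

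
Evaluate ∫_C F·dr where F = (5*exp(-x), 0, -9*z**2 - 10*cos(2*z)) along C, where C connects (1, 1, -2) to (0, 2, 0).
-29 + 5*exp(-1) - 5*sin(4)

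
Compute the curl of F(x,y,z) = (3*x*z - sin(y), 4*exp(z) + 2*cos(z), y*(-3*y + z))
(-6*y + z - 4*exp(z) + 2*sin(z), 3*x, cos(y))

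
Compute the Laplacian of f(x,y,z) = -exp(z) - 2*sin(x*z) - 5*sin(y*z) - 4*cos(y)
2*x**2*sin(x*z) + 5*y**2*sin(y*z) + 2*z**2*sin(x*z) + 5*z**2*sin(y*z) - exp(z) + 4*cos(y)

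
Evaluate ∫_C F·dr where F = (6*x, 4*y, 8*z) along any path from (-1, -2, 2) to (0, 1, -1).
-21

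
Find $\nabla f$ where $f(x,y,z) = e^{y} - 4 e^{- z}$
(0, exp(y), 4*exp(-z))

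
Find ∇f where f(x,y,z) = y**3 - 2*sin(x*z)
(-2*z*cos(x*z), 3*y**2, -2*x*cos(x*z))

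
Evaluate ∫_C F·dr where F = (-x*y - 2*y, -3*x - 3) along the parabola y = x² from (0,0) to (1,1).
-71/12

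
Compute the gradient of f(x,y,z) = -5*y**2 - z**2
(0, -10*y, -2*z)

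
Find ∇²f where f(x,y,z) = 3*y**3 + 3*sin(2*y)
18*y - 12*sin(2*y)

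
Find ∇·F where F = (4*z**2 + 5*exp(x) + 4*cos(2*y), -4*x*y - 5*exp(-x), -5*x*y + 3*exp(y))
-4*x + 5*exp(x)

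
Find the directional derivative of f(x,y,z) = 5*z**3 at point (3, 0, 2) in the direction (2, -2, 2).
20*sqrt(3)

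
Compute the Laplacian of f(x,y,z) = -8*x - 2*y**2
-4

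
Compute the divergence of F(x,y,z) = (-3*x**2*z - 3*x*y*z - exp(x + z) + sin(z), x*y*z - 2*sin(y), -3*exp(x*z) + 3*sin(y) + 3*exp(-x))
-5*x*z - 3*x*exp(x*z) - 3*y*z - exp(x + z) - 2*cos(y)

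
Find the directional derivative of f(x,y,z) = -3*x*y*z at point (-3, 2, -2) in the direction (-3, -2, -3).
-27*sqrt(22)/11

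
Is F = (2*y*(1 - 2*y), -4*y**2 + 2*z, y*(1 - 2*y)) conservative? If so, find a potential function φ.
No, ∇×F = (-4*y - 1, 0, 8*y - 2) ≠ 0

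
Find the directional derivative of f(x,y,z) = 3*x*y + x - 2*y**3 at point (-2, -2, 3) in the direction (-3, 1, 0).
-3*sqrt(10)/2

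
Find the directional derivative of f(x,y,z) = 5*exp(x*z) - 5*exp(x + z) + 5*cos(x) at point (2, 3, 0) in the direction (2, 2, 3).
5*sqrt(17)*(-5*exp(2) - 2*sin(2) + 6)/17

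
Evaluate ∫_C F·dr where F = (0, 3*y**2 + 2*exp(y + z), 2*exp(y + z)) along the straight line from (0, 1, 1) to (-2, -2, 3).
-2*exp(2) - 9 + 2*E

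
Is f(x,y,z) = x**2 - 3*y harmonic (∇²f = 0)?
No, ∇²f = 2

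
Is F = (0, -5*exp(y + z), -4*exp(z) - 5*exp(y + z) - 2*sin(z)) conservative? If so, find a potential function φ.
Yes, F is conservative. φ = -4*exp(z) - 5*exp(y + z) + 2*cos(z)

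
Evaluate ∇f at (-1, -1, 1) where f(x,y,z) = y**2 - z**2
(0, -2, -2)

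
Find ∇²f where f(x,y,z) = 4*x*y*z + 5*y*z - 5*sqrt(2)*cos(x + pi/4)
5*sqrt(2)*cos(x + pi/4)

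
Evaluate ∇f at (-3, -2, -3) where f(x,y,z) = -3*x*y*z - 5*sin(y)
(-18, -27 - 5*cos(2), -18)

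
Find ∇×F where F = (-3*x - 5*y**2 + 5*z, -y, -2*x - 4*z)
(0, 7, 10*y)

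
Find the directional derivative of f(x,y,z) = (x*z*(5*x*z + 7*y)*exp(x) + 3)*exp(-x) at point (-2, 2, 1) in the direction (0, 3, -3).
-13*sqrt(2)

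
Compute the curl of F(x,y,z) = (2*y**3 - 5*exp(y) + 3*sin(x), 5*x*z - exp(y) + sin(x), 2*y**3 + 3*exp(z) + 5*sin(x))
(-5*x + 6*y**2, -5*cos(x), -6*y**2 + 5*z + 5*exp(y) + cos(x))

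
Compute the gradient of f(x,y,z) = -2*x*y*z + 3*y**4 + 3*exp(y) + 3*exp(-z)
(-2*y*z, -2*x*z + 12*y**3 + 3*exp(y), -2*x*y - 3*exp(-z))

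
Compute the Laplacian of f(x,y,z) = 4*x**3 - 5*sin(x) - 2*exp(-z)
24*x + 5*sin(x) - 2*exp(-z)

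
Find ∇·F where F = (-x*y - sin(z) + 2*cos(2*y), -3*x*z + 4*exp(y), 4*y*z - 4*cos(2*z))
3*y + 4*exp(y) + 8*sin(2*z)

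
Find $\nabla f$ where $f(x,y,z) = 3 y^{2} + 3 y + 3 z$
(0, 6*y + 3, 3)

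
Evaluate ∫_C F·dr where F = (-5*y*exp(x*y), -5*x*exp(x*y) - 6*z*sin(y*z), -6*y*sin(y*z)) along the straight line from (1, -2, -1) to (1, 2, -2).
-10*sinh(2) + 6*cos(4) - 6*cos(2)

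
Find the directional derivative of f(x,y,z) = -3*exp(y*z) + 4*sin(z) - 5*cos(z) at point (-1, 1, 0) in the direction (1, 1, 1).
sqrt(3)/3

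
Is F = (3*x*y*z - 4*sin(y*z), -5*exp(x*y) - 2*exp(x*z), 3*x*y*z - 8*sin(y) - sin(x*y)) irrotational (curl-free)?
No, ∇×F = (3*x*z + 2*x*exp(x*z) - x*cos(x*y) - 8*cos(y), y*(3*x - 3*z + cos(x*y) - 4*cos(y*z)), -3*x*z - 5*y*exp(x*y) - 2*z*exp(x*z) + 4*z*cos(y*z))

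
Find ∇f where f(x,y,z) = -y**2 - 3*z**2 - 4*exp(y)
(0, -2*y - 4*exp(y), -6*z)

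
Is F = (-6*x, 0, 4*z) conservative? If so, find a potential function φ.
Yes, F is conservative. φ = -3*x**2 + 2*z**2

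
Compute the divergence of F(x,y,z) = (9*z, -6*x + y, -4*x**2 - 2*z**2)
1 - 4*z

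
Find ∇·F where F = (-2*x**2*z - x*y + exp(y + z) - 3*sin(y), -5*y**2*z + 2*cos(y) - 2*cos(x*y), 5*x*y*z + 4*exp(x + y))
5*x*y - 4*x*z + 2*x*sin(x*y) - 10*y*z - y - 2*sin(y)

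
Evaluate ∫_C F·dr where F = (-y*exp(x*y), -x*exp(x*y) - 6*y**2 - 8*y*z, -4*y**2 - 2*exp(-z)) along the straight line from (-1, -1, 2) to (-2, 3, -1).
-12 - 2*exp(-2) - exp(-6) + 3*E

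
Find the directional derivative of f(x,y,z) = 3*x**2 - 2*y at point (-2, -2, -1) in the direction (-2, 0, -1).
24*sqrt(5)/5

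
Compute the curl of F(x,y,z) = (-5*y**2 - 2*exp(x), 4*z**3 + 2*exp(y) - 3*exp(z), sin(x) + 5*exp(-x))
(-12*z**2 + 3*exp(z), -cos(x) + 5*exp(-x), 10*y)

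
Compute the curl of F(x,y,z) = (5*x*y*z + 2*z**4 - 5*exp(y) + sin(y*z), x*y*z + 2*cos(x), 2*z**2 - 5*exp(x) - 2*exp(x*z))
(-x*y, 5*x*y + y*cos(y*z) + 8*z**3 + 2*z*exp(x*z) + 5*exp(x), -5*x*z + y*z - z*cos(y*z) + 5*exp(y) - 2*sin(x))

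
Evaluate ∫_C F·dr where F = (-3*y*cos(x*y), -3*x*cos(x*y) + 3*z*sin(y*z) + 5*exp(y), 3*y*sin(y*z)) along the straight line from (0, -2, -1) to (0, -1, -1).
-3*cos(1) + 3*cos(2) - 5*exp(-2) + 5*exp(-1)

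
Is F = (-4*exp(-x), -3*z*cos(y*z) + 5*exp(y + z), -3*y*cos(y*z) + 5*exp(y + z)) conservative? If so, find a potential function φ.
Yes, F is conservative. φ = 5*exp(y + z) - 3*sin(y*z) + 4*exp(-x)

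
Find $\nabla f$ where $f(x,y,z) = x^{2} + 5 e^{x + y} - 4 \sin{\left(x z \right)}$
(2*x - 4*z*cos(x*z) + 5*exp(x + y), 5*exp(x + y), -4*x*cos(x*z))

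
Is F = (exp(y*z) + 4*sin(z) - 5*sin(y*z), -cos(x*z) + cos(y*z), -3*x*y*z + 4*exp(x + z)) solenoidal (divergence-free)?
No, ∇·F = -3*x*y - z*sin(y*z) + 4*exp(x + z)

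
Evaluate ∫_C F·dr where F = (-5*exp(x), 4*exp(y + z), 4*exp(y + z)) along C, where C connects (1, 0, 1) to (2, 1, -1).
-5*exp(2) + E + 4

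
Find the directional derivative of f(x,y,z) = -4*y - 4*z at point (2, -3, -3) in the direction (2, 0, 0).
0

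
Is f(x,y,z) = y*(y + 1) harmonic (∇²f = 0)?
No, ∇²f = 2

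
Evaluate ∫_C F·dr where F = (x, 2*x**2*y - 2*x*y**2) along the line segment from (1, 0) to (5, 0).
12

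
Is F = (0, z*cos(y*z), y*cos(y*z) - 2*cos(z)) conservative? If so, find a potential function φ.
Yes, F is conservative. φ = -2*sin(z) + sin(y*z)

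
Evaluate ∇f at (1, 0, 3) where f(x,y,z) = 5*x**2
(10, 0, 0)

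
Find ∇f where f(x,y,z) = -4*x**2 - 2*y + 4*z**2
(-8*x, -2, 8*z)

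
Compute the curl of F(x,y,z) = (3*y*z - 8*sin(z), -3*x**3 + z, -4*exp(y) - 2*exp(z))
(-4*exp(y) - 1, 3*y - 8*cos(z), -9*x**2 - 3*z)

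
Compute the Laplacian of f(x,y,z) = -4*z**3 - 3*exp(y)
-24*z - 3*exp(y)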